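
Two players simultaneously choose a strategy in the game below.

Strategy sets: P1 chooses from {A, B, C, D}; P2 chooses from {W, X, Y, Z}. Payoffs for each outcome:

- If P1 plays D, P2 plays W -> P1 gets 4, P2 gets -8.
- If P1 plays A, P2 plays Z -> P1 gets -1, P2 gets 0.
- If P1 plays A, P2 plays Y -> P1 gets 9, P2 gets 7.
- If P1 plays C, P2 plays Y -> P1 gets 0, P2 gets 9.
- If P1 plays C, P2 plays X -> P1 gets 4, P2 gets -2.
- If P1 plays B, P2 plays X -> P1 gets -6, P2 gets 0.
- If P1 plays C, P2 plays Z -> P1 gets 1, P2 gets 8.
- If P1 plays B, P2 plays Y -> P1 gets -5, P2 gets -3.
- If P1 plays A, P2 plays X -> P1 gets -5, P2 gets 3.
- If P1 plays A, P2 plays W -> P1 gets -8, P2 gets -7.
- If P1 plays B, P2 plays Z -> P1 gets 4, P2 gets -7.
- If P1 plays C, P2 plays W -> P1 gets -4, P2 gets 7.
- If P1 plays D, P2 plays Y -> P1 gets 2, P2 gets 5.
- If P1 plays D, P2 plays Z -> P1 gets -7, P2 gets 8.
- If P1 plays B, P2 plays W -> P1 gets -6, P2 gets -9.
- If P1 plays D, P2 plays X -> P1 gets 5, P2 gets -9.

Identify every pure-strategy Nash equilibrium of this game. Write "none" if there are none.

P1 against W: payoffs -8, -6, -4, 4 → best response D.
P1 against X: payoffs -5, -6, 4, 5 → best response D.
P1 against Y: payoffs 9, -5, 0, 2 → best response A.
P1 against Z: payoffs -1, 4, 1, -7 → best response B.
P2 against A: payoffs -7, 3, 7, 0 → best response Y.
P2 against B: payoffs -9, 0, -3, -7 → best response X.
P2 against C: payoffs 7, -2, 9, 8 → best response Y.
P2 against D: payoffs -8, -9, 5, 8 → best response Z.
Mutual best responses: (A, Y).

Pure NE: (A, Y)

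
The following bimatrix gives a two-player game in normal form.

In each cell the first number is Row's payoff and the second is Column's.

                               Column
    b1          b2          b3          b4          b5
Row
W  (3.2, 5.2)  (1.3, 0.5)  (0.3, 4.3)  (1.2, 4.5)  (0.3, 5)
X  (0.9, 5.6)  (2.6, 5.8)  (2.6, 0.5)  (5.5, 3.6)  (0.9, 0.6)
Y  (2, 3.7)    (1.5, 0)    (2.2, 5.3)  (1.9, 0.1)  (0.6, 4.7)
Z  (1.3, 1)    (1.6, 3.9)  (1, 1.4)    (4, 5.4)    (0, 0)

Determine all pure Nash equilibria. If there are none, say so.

Pure-strategy Nash equilibria: (W, b1); (X, b2)

For each player, find the best response to each opponent profile; mutual best responses are the pure NE.
Row against b1: payoffs 3.2, 0.9, 2, 1.3 → best response W.
Row against b2: payoffs 1.3, 2.6, 1.5, 1.6 → best response X.
Row against b3: payoffs 0.3, 2.6, 2.2, 1 → best response X.
Row against b4: payoffs 1.2, 5.5, 1.9, 4 → best response X.
Row against b5: payoffs 0.3, 0.9, 0.6, 0 → best response X.
Column against W: payoffs 5.2, 0.5, 4.3, 4.5, 5 → best response b1.
Column against X: payoffs 5.6, 5.8, 0.5, 3.6, 0.6 → best response b2.
Column against Y: payoffs 3.7, 0, 5.3, 0.1, 4.7 → best response b3.
Column against Z: payoffs 1, 3.9, 1.4, 5.4, 0 → best response b4.
Mutual best responses: (W, b1); (X, b2).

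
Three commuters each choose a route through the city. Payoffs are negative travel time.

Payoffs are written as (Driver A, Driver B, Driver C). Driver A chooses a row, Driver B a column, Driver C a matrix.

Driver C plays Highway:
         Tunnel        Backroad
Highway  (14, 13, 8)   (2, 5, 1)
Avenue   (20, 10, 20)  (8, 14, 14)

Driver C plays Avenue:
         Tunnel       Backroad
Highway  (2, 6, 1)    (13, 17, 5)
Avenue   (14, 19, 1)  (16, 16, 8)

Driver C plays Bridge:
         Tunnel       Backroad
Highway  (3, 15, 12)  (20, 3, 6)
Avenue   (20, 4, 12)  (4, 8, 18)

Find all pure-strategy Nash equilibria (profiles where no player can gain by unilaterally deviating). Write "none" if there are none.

none

(Highway, Tunnel, Highway): Driver A can switch to Avenue (14 → 20). Not NE.
(Highway, Tunnel, Avenue): Driver A can switch to Avenue (2 → 14). Not NE.
(Highway, Tunnel, Bridge): Driver A can switch to Avenue (3 → 20). Not NE.
(Highway, Backroad, Highway): Driver A can switch to Avenue (2 → 8). Not NE.
(Highway, Backroad, Avenue): Driver A can switch to Avenue (13 → 16). Not NE.
(Highway, Backroad, Bridge): Driver B can switch to Tunnel (3 → 15). Not NE.
(The remaining 6 profiles each have a profitable deviation by the same check.)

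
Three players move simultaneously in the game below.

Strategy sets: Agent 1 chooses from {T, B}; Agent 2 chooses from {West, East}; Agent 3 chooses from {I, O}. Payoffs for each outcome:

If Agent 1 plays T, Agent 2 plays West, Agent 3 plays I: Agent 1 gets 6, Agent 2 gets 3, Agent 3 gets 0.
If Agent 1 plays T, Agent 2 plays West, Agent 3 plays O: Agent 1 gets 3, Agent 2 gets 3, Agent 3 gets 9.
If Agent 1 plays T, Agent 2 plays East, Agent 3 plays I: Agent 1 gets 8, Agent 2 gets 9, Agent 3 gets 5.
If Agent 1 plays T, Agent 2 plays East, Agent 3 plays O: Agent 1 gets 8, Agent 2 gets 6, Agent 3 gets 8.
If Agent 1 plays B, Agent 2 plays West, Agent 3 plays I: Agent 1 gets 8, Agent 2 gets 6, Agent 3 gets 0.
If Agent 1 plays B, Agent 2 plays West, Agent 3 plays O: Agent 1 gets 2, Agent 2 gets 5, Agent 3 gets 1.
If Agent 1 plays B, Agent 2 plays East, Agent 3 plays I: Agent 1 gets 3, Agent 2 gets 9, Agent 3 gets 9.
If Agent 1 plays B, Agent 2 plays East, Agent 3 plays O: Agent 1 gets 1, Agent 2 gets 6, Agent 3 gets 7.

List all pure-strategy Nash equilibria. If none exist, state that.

For each player, find the best response to each opponent profile; mutual best responses are the pure NE.
Agent 1 against (West, I): payoffs 6, 8 → best response B.
Agent 1 against (West, O): payoffs 3, 2 → best response T.
Agent 1 against (East, I): payoffs 8, 3 → best response T.
Agent 1 against (East, O): payoffs 8, 1 → best response T.
Agent 2 against (T, I): payoffs 3, 9 → best response East.
Agent 2 against (T, O): payoffs 3, 6 → best response East.
Agent 2 against (B, I): payoffs 6, 9 → best response East.
Agent 2 against (B, O): payoffs 5, 6 → best response East.
Agent 3 against (T, West): payoffs 0, 9 → best response O.
Agent 3 against (T, East): payoffs 5, 8 → best response O.
Agent 3 against (B, West): payoffs 0, 1 → best response O.
Agent 3 against (B, East): payoffs 9, 7 → best response I.
Mutual best responses: (T, East, O).

(T, East, O)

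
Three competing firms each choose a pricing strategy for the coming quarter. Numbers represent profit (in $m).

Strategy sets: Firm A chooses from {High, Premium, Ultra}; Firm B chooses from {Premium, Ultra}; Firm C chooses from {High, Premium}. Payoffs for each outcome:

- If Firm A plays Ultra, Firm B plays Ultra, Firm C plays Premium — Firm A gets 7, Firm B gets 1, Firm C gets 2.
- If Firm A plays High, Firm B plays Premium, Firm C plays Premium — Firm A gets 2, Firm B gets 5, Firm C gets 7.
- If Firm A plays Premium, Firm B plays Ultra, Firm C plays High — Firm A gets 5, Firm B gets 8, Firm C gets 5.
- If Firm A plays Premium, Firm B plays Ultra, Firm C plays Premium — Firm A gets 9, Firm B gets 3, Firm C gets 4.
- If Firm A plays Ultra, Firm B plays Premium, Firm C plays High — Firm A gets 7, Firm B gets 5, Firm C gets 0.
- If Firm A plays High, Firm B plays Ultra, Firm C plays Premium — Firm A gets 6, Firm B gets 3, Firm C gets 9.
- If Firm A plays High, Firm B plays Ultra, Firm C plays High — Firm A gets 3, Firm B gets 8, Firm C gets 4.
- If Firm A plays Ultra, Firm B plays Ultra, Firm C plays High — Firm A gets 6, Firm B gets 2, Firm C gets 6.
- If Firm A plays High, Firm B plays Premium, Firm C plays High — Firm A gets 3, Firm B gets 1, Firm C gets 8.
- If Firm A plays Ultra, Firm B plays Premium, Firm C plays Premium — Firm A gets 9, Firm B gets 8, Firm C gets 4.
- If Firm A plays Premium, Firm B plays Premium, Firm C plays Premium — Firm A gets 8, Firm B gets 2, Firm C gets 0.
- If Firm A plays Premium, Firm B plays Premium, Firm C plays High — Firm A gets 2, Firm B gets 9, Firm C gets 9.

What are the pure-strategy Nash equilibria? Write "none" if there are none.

Firm A against (Premium, High): payoffs 3, 2, 7 → best response Ultra.
Firm A against (Premium, Premium): payoffs 2, 8, 9 → best response Ultra.
Firm A against (Ultra, High): payoffs 3, 5, 6 → best response Ultra.
Firm A against (Ultra, Premium): payoffs 6, 9, 7 → best response Premium.
Firm B against (High, High): payoffs 1, 8 → best response Ultra.
Firm B against (High, Premium): payoffs 5, 3 → best response Premium.
Firm B against (Premium, High): payoffs 9, 8 → best response Premium.
Firm B against (Premium, Premium): payoffs 2, 3 → best response Ultra.
Firm B against (Ultra, High): payoffs 5, 2 → best response Premium.
Firm B against (Ultra, Premium): payoffs 8, 1 → best response Premium.
Firm C against (High, Premium): payoffs 8, 7 → best response High.
Firm C against (High, Ultra): payoffs 4, 9 → best response Premium.
Firm C against (Premium, Premium): payoffs 9, 0 → best response High.
Firm C against (Premium, Ultra): payoffs 5, 4 → best response High.
Firm C against (Ultra, Premium): payoffs 0, 4 → best response Premium.
Firm C against (Ultra, Ultra): payoffs 6, 2 → best response High.
Mutual best responses: (Ultra, Premium, Premium).

Pure NE: (Ultra, Premium, Premium)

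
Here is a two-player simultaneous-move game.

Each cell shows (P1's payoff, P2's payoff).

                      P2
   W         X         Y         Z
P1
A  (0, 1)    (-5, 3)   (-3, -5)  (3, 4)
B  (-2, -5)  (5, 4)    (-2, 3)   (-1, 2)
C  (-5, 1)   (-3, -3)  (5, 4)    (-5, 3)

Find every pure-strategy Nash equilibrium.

Check each profile: it is a Nash equilibrium iff no player can strictly gain by switching unilaterally.
(A, W): P2 can switch to X (1 → 3). Not NE.
(A, X): P1 can switch to B (-5 → 5). Not NE.
(A, Y): P1 can switch to B (-3 → -2). Not NE.
(A, Z): P1 gets 3, best alternative -1; P2 gets 4, best alternative 3. No profitable deviation — NE.
(B, W): P1 can switch to A (-2 → 0). Not NE.
(B, X): P1 gets 5, best alternative -3; P2 gets 4, best alternative 3. No profitable deviation — NE.
(B, Y): P1 can switch to C (-2 → 5). Not NE.
(B, Z): P1 can switch to A (-1 → 3). Not NE.
(C, Y): P1 gets 5, best alternative -2; P2 gets 4, best alternative 3. No profitable deviation — NE.
(The remaining 3 profiles each have a profitable deviation by the same check.)

Pure-strategy Nash equilibria: (A, Z); (B, X); (C, Y)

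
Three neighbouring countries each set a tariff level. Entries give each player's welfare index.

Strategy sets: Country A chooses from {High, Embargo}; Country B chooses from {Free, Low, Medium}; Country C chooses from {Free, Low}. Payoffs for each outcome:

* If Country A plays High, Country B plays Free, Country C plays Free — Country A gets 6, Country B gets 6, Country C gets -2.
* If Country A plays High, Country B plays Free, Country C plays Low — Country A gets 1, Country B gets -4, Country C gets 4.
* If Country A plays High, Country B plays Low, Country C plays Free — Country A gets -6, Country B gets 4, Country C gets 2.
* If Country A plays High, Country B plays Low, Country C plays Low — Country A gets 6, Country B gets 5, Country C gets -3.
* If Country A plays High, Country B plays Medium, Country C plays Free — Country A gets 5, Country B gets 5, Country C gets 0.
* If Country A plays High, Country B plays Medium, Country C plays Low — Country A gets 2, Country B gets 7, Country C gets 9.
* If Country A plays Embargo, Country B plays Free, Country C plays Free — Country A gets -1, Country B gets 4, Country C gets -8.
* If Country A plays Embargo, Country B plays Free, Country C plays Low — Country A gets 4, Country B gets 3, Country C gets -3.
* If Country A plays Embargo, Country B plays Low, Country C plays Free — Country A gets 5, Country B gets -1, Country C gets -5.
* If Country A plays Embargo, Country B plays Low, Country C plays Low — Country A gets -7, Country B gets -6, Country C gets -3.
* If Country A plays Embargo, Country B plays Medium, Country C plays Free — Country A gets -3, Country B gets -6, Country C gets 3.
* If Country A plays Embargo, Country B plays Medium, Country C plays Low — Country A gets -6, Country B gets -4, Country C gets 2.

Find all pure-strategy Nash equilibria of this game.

(High, Medium, Low), (Embargo, Free, Low)

Country A against (Free, Free): payoffs 6, -1 → best response High.
Country A against (Free, Low): payoffs 1, 4 → best response Embargo.
Country A against (Low, Free): payoffs -6, 5 → best response Embargo.
Country A against (Low, Low): payoffs 6, -7 → best response High.
Country A against (Medium, Free): payoffs 5, -3 → best response High.
Country A against (Medium, Low): payoffs 2, -6 → best response High.
Country B against (High, Free): payoffs 6, 4, 5 → best response Free.
Country B against (High, Low): payoffs -4, 5, 7 → best response Medium.
Country B against (Embargo, Free): payoffs 4, -1, -6 → best response Free.
Country B against (Embargo, Low): payoffs 3, -6, -4 → best response Free.
Country C against (High, Free): payoffs -2, 4 → best response Low.
Country C against (High, Low): payoffs 2, -3 → best response Free.
Country C against (High, Medium): payoffs 0, 9 → best response Low.
Country C against (Embargo, Free): payoffs -8, -3 → best response Low.
Country C against (Embargo, Low): payoffs -5, -3 → best response Low.
Country C against (Embargo, Medium): payoffs 3, 2 → best response Free.
Mutual best responses: (High, Medium, Low); (Embargo, Free, Low).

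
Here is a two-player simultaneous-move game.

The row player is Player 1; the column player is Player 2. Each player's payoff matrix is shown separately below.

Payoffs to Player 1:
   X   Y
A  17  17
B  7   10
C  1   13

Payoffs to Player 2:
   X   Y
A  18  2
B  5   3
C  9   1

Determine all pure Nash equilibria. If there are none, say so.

Pure NE: (A, X)

Player 1 against X: payoffs 17, 7, 1 → best response A.
Player 1 against Y: payoffs 17, 10, 13 → best response A.
Player 2 against A: payoffs 18, 2 → best response X.
Player 2 against B: payoffs 5, 3 → best response X.
Player 2 against C: payoffs 9, 1 → best response X.
Mutual best responses: (A, X).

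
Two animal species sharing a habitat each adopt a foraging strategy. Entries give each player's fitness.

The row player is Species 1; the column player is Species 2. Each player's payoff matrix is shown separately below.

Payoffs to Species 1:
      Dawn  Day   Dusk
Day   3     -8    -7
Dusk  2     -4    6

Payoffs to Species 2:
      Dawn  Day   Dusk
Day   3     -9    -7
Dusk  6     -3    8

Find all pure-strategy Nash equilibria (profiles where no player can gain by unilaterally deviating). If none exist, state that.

Check each profile: it is a Nash equilibrium iff no player can strictly gain by switching unilaterally.
(Day, Dawn): Species 1 gets 3, best alternative 2; Species 2 gets 3, best alternative -7. No profitable deviation — NE.
(Day, Day): Species 1 can switch to Dusk (-8 → -4). Not NE.
(Day, Dusk): Species 1 can switch to Dusk (-7 → 6). Not NE.
(Dusk, Dawn): Species 1 can switch to Day (2 → 3). Not NE.
(Dusk, Day): Species 2 can switch to Dawn (-3 → 6). Not NE.
(Dusk, Dusk): Species 1 gets 6, best alternative -7; Species 2 gets 8, best alternative 6. No profitable deviation — NE.

The pure Nash equilibria are (Day, Dawn) and (Dusk, Dusk).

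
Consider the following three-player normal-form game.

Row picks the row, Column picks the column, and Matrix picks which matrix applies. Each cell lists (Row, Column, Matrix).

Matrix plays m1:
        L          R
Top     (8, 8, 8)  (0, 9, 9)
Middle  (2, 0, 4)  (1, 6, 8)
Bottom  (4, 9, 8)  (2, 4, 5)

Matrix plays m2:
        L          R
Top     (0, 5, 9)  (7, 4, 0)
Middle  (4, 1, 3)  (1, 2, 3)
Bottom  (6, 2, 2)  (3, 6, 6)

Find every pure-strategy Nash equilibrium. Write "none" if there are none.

Mark each player's best response to every combination of opponents' strategies; a profile where every player is best-responding is a pure Nash equilibrium.
Row against (L, m1): payoffs 8, 2, 4 → best response Top.
Row against (L, m2): payoffs 0, 4, 6 → best response Bottom.
Row against (R, m1): payoffs 0, 1, 2 → best response Bottom.
Row against (R, m2): payoffs 7, 1, 3 → best response Top.
Column against (Top, m1): payoffs 8, 9 → best response R.
Column against (Top, m2): payoffs 5, 4 → best response L.
Column against (Middle, m1): payoffs 0, 6 → best response R.
Column against (Middle, m2): payoffs 1, 2 → best response R.
Column against (Bottom, m1): payoffs 9, 4 → best response L.
Column against (Bottom, m2): payoffs 2, 6 → best response R.
Matrix against (Top, L): payoffs 8, 9 → best response m2.
Matrix against (Top, R): payoffs 9, 0 → best response m1.
Matrix against (Middle, L): payoffs 4, 3 → best response m1.
Matrix against (Middle, R): payoffs 8, 3 → best response m1.
Matrix against (Bottom, L): payoffs 8, 2 → best response m1.
Matrix against (Bottom, R): payoffs 5, 6 → best response m2.
No profile is a mutual best response for all players.

none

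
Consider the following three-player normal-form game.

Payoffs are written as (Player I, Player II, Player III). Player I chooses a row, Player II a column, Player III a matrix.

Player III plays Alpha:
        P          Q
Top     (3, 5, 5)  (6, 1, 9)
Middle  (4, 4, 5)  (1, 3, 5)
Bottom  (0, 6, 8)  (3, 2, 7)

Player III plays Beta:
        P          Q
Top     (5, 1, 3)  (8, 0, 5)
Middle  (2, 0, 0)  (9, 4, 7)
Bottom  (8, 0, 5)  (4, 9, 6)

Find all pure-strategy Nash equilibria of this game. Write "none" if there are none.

Player I against (P, Alpha): payoffs 3, 4, 0 → best response Middle.
Player I against (P, Beta): payoffs 5, 2, 8 → best response Bottom.
Player I against (Q, Alpha): payoffs 6, 1, 3 → best response Top.
Player I against (Q, Beta): payoffs 8, 9, 4 → best response Middle.
Player II against (Top, Alpha): payoffs 5, 1 → best response P.
Player II against (Top, Beta): payoffs 1, 0 → best response P.
Player II against (Middle, Alpha): payoffs 4, 3 → best response P.
Player II against (Middle, Beta): payoffs 0, 4 → best response Q.
Player II against (Bottom, Alpha): payoffs 6, 2 → best response P.
Player II against (Bottom, Beta): payoffs 0, 9 → best response Q.
Player III against (Top, P): payoffs 5, 3 → best response Alpha.
Player III against (Top, Q): payoffs 9, 5 → best response Alpha.
Player III against (Middle, P): payoffs 5, 0 → best response Alpha.
Player III against (Middle, Q): payoffs 5, 7 → best response Beta.
Player III against (Bottom, P): payoffs 8, 5 → best response Alpha.
Player III against (Bottom, Q): payoffs 7, 6 → best response Alpha.
Mutual best responses: (Middle, P, Alpha); (Middle, Q, Beta).

Pure-strategy Nash equilibria: (Middle, P, Alpha); (Middle, Q, Beta)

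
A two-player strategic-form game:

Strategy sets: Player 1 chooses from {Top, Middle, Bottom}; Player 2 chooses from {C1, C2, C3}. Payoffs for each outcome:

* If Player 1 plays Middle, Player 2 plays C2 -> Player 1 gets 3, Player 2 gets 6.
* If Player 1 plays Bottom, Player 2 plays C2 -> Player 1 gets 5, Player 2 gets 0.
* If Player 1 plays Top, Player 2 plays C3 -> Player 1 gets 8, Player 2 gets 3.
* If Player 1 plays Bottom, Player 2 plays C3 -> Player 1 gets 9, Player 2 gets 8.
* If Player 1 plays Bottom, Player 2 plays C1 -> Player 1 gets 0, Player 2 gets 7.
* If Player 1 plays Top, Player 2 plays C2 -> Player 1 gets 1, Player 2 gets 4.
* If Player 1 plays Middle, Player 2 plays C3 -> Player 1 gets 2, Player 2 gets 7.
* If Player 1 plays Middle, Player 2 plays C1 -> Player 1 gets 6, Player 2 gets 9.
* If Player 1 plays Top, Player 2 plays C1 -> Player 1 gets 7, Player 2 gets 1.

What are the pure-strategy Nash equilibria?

Pure NE: (Bottom, C3)

Mark each player's best response to every combination of opponents' strategies; a profile where every player is best-responding is a pure Nash equilibrium.
Player 1 against C1: payoffs 7, 6, 0 → best response Top.
Player 1 against C2: payoffs 1, 3, 5 → best response Bottom.
Player 1 against C3: payoffs 8, 2, 9 → best response Bottom.
Player 2 against Top: payoffs 1, 4, 3 → best response C2.
Player 2 against Middle: payoffs 9, 6, 7 → best response C1.
Player 2 against Bottom: payoffs 7, 0, 8 → best response C3.
Mutual best responses: (Bottom, C3).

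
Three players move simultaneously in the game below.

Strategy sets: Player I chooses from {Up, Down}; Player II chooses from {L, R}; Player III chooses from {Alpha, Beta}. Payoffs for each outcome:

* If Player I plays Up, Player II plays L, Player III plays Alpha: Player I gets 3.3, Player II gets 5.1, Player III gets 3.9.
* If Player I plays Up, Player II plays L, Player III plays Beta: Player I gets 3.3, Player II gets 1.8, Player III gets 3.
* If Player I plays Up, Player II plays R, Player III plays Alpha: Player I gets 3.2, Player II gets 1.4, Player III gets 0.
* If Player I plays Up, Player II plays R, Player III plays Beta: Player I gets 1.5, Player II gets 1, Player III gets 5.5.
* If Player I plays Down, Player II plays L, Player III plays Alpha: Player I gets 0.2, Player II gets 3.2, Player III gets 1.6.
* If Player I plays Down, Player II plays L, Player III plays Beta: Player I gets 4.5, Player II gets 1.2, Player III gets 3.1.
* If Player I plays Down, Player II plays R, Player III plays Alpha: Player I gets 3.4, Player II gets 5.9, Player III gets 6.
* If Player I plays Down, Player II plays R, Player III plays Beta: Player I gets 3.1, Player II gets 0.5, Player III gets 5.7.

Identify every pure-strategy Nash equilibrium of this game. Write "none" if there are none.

(Up, L, Alpha): Player I gets 3.3, best alternative 0.2; Player II gets 5.1, best alternative 1.4; Player III gets 3.9, best alternative 3. No profitable deviation — NE.
(Up, L, Beta): Player I can switch to Down (3.3 → 4.5). Not NE.
(Up, R, Alpha): Player I can switch to Down (3.2 → 3.4). Not NE.
(Up, R, Beta): Player I can switch to Down (1.5 → 3.1). Not NE.
(Down, L, Alpha): Player I can switch to Up (0.2 → 3.3). Not NE.
(Down, L, Beta): Player I gets 4.5, best alternative 3.3; Player II gets 1.2, best alternative 0.5; Player III gets 3.1, best alternative 1.6. No profitable deviation — NE.
(Down, R, Alpha): Player I gets 3.4, best alternative 3.2; Player II gets 5.9, best alternative 3.2; Player III gets 6, best alternative 5.7. No profitable deviation — NE.
(Down, R, Beta): Player II can switch to L (0.5 → 1.2). Not NE.

The pure Nash equilibria are (Up, L, Alpha) and (Down, L, Beta) and (Down, R, Alpha).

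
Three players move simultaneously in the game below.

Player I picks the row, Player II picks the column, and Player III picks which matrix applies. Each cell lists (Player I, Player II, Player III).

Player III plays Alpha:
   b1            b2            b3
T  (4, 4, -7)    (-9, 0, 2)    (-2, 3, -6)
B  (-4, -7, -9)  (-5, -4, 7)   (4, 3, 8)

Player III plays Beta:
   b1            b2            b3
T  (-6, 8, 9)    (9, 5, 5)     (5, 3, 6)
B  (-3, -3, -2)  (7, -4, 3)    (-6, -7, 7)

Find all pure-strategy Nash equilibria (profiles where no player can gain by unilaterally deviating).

Mark each player's best response to every combination of opponents' strategies; a profile where every player is best-responding is a pure Nash equilibrium.
Player I against (b1, Alpha): payoffs 4, -4 → best response T.
Player I against (b1, Beta): payoffs -6, -3 → best response B.
Player I against (b2, Alpha): payoffs -9, -5 → best response B.
Player I against (b2, Beta): payoffs 9, 7 → best response T.
Player I against (b3, Alpha): payoffs -2, 4 → best response B.
Player I against (b3, Beta): payoffs 5, -6 → best response T.
Player II against (T, Alpha): payoffs 4, 0, 3 → best response b1.
Player II against (T, Beta): payoffs 8, 5, 3 → best response b1.
Player II against (B, Alpha): payoffs -7, -4, 3 → best response b3.
Player II against (B, Beta): payoffs -3, -4, -7 → best response b1.
Player III against (T, b1): payoffs -7, 9 → best response Beta.
Player III against (T, b2): payoffs 2, 5 → best response Beta.
Player III against (T, b3): payoffs -6, 6 → best response Beta.
Player III against (B, b1): payoffs -9, -2 → best response Beta.
Player III against (B, b2): payoffs 7, 3 → best response Alpha.
Player III against (B, b3): payoffs 8, 7 → best response Alpha.
Mutual best responses: (B, b1, Beta); (B, b3, Alpha).

Pure-strategy Nash equilibria: (B, b1, Beta) and (B, b3, Alpha)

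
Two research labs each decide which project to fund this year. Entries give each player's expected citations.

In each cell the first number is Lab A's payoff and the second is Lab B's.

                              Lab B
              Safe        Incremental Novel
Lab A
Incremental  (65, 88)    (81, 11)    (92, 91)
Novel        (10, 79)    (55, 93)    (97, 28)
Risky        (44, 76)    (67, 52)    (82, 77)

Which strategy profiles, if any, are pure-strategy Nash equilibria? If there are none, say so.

This game has no pure Nash equilibrium.

(Incremental, Safe): Lab B can switch to Novel (88 → 91). Not NE.
(Incremental, Incremental): Lab B can switch to Safe (11 → 88). Not NE.
(Incremental, Novel): Lab A can switch to Novel (92 → 97). Not NE.
(Novel, Safe): Lab A can switch to Incremental (10 → 65). Not NE.
(Novel, Incremental): Lab A can switch to Incremental (55 → 81). Not NE.
(Novel, Novel): Lab B can switch to Safe (28 → 79). Not NE.
(Risky, Safe): Lab A can switch to Incremental (44 → 65). Not NE.
(Risky, Incremental): Lab A can switch to Incremental (67 → 81). Not NE.
(Risky, Novel): Lab A can switch to Incremental (82 → 92). Not NE.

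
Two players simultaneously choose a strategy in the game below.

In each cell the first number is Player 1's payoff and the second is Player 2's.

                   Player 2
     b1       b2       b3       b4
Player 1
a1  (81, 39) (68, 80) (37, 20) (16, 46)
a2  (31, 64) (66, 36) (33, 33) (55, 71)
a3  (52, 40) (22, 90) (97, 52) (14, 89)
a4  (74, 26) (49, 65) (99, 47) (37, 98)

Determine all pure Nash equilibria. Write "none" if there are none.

(a1, b1): Player 2 can switch to b2 (39 → 80). Not NE.
(a1, b2): Player 1 gets 68, best alternative 66; Player 2 gets 80, best alternative 46. No profitable deviation — NE.
(a1, b3): Player 1 can switch to a3 (37 → 97). Not NE.
(a1, b4): Player 1 can switch to a2 (16 → 55). Not NE.
(a2, b1): Player 1 can switch to a1 (31 → 81). Not NE.
(a2, b2): Player 1 can switch to a1 (66 → 68). Not NE.
(a2, b3): Player 1 can switch to a1 (33 → 37). Not NE.
(a2, b4): Player 1 gets 55, best alternative 37; Player 2 gets 71, best alternative 64. No profitable deviation — NE.
(a3, b1): Player 1 can switch to a1 (52 → 81). Not NE.
(a3, b2): Player 1 can switch to a1 (22 → 68). Not NE.
(The remaining 6 profiles each have a profitable deviation by the same check.)

Pure-strategy Nash equilibria: (a1, b2); (a2, b4)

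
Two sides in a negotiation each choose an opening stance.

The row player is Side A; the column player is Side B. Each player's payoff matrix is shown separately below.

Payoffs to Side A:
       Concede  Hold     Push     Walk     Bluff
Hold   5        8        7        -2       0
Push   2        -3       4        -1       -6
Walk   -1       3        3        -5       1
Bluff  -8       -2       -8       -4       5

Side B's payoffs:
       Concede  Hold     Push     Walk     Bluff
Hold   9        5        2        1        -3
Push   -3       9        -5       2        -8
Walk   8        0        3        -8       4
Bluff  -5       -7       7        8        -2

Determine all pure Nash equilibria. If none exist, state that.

Pure NE: (Hold, Concede)

For each player, find the best response to each opponent profile; mutual best responses are the pure NE.
Side A against Concede: payoffs 5, 2, -1, -8 → best response Hold.
Side A against Hold: payoffs 8, -3, 3, -2 → best response Hold.
Side A against Push: payoffs 7, 4, 3, -8 → best response Hold.
Side A against Walk: payoffs -2, -1, -5, -4 → best response Push.
Side A against Bluff: payoffs 0, -6, 1, 5 → best response Bluff.
Side B against Hold: payoffs 9, 5, 2, 1, -3 → best response Concede.
Side B against Push: payoffs -3, 9, -5, 2, -8 → best response Hold.
Side B against Walk: payoffs 8, 0, 3, -8, 4 → best response Concede.
Side B against Bluff: payoffs -5, -7, 7, 8, -2 → best response Walk.
Mutual best responses: (Hold, Concede).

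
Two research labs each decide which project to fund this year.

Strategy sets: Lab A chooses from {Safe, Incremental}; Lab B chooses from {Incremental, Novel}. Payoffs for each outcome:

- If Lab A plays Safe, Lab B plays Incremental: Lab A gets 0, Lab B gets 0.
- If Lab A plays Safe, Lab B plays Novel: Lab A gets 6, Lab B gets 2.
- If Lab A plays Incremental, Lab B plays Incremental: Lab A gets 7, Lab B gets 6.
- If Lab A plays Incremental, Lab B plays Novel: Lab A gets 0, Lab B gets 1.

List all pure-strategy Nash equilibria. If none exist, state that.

Pure-strategy Nash equilibria: (Safe, Novel), (Incremental, Incremental)

For each player, find the best response to each opponent profile; mutual best responses are the pure NE.
Lab A against Incremental: payoffs 0, 7 → best response Incremental.
Lab A against Novel: payoffs 6, 0 → best response Safe.
Lab B against Safe: payoffs 0, 2 → best response Novel.
Lab B against Incremental: payoffs 6, 1 → best response Incremental.
Mutual best responses: (Safe, Novel); (Incremental, Incremental).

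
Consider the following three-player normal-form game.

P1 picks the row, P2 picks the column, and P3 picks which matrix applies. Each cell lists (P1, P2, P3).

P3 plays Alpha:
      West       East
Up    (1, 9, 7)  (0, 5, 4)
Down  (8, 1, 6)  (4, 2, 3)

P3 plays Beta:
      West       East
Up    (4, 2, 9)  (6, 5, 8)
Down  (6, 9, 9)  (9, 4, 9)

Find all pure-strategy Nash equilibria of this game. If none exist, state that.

Pure NE: (Down, West, Beta)

For each strategy profile, look for a profitable unilateral deviation.
(Up, West, Alpha): P1 can switch to Down (1 → 8). Not NE.
(Up, West, Beta): P1 can switch to Down (4 → 6). Not NE.
(Up, East, Alpha): P1 can switch to Down (0 → 4). Not NE.
(Up, East, Beta): P1 can switch to Down (6 → 9). Not NE.
(Down, West, Alpha): P2 can switch to East (1 → 2). Not NE.
(Down, West, Beta): P1 gets 6, best alternative 4; P2 gets 9, best alternative 4; P3 gets 9, best alternative 6. No profitable deviation — NE.
(Down, East, Alpha): P3 can switch to Beta (3 → 9). Not NE.
(Down, East, Beta): P2 can switch to West (4 → 9). Not NE.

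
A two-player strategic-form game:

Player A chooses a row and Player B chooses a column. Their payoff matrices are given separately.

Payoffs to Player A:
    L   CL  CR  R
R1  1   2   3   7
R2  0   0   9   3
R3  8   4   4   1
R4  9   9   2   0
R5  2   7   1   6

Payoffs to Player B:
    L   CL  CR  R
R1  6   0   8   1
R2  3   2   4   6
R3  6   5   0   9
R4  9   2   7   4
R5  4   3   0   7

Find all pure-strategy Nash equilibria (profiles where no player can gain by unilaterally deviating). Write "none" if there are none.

Pure NE: (R4, L)

For each player, find the best response to each opponent profile; mutual best responses are the pure NE.
Player A against L: payoffs 1, 0, 8, 9, 2 → best response R4.
Player A against CL: payoffs 2, 0, 4, 9, 7 → best response R4.
Player A against CR: payoffs 3, 9, 4, 2, 1 → best response R2.
Player A against R: payoffs 7, 3, 1, 0, 6 → best response R1.
Player B against R1: payoffs 6, 0, 8, 1 → best response CR.
Player B against R2: payoffs 3, 2, 4, 6 → best response R.
Player B against R3: payoffs 6, 5, 0, 9 → best response R.
Player B against R4: payoffs 9, 2, 7, 4 → best response L.
Player B against R5: payoffs 4, 3, 0, 7 → best response R.
Mutual best responses: (R4, L).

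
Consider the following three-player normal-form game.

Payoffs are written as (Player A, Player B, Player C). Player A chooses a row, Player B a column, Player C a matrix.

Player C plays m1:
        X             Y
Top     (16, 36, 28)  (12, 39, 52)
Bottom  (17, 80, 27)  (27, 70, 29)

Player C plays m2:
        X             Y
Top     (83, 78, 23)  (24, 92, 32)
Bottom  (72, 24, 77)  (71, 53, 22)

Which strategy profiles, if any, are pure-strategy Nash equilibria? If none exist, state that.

For each strategy profile, look for a profitable unilateral deviation.
(Top, X, m1): Player A can switch to Bottom (16 → 17). Not NE.
(Top, X, m2): Player B can switch to Y (78 → 92). Not NE.
(Top, Y, m1): Player A can switch to Bottom (12 → 27). Not NE.
(Top, Y, m2): Player A can switch to Bottom (24 → 71). Not NE.
(Bottom, X, m1): Player C can switch to m2 (27 → 77). Not NE.
(Bottom, X, m2): Player A can switch to Top (72 → 83). Not NE.
(Bottom, Y, m1): Player B can switch to X (70 → 80). Not NE.
(Bottom, Y, m2): Player C can switch to m1 (22 → 29). Not NE.

none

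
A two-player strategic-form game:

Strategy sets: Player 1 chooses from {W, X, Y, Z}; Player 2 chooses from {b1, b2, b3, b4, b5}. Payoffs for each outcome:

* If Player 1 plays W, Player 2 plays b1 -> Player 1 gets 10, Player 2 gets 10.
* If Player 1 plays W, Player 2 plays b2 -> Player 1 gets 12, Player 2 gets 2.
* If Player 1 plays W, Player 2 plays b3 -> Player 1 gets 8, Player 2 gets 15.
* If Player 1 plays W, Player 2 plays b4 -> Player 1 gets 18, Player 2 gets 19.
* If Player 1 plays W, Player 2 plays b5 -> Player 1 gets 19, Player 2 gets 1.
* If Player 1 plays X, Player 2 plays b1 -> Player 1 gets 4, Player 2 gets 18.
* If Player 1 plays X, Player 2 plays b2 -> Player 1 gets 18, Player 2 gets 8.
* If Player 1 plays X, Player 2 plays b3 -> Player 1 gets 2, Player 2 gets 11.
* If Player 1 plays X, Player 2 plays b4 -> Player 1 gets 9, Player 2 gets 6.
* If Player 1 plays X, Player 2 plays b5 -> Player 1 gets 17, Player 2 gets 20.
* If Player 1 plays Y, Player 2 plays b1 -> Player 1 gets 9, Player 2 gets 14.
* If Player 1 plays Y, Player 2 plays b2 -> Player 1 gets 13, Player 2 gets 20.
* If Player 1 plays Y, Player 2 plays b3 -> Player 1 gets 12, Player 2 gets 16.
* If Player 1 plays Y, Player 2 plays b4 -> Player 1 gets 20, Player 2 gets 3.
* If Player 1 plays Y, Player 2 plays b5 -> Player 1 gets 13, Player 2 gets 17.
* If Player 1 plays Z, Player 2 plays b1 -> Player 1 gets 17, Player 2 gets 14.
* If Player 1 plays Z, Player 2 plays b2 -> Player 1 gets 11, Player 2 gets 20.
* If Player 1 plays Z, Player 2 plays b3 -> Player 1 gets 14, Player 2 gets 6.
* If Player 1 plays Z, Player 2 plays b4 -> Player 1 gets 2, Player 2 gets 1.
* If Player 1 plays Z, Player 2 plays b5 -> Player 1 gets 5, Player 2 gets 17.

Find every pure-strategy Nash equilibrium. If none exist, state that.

(W, b1): Player 1 can switch to Z (10 → 17). Not NE.
(W, b2): Player 1 can switch to X (12 → 18). Not NE.
(W, b3): Player 1 can switch to Y (8 → 12). Not NE.
(W, b4): Player 1 can switch to Y (18 → 20). Not NE.
(W, b5): Player 2 can switch to b1 (1 → 10). Not NE.
(X, b1): Player 1 can switch to W (4 → 10). Not NE.
(The remaining 14 profiles each have a profitable deviation by the same check.)

No pure-strategy Nash equilibrium.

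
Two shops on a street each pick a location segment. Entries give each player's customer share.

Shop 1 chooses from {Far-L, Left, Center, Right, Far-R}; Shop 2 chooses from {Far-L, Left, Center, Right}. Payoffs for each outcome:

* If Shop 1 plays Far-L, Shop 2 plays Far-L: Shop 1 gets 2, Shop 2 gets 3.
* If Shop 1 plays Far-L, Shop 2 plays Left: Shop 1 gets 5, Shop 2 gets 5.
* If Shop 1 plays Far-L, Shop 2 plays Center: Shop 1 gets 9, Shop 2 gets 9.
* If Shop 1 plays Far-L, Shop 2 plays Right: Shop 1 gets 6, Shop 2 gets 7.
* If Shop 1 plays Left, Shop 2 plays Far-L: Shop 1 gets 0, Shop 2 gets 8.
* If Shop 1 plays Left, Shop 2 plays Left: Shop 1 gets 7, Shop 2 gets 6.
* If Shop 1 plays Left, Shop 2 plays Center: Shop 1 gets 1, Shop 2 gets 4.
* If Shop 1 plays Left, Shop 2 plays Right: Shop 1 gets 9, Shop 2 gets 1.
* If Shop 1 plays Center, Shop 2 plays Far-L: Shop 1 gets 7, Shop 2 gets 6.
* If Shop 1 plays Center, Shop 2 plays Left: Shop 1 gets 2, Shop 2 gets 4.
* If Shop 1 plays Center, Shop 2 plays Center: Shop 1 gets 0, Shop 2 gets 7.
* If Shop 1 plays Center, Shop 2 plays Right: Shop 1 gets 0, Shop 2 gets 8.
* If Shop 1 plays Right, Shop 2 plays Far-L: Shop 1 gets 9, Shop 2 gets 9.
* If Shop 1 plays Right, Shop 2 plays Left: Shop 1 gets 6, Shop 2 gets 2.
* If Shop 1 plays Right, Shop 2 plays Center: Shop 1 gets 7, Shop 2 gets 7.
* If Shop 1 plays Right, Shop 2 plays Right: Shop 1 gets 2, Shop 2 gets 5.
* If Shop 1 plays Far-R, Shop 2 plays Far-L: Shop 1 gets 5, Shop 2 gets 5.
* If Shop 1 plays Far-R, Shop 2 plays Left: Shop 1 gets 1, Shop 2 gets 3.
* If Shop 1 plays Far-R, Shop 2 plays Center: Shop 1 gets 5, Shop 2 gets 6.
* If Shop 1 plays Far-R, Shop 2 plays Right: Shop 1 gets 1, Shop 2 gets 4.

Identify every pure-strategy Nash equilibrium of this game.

Shop 1 against Far-L: payoffs 2, 0, 7, 9, 5 → best response Right.
Shop 1 against Left: payoffs 5, 7, 2, 6, 1 → best response Left.
Shop 1 against Center: payoffs 9, 1, 0, 7, 5 → best response Far-L.
Shop 1 against Right: payoffs 6, 9, 0, 2, 1 → best response Left.
Shop 2 against Far-L: payoffs 3, 5, 9, 7 → best response Center.
Shop 2 against Left: payoffs 8, 6, 4, 1 → best response Far-L.
Shop 2 against Center: payoffs 6, 4, 7, 8 → best response Right.
Shop 2 against Right: payoffs 9, 2, 7, 5 → best response Far-L.
Shop 2 against Far-R: payoffs 5, 3, 6, 4 → best response Center.
Mutual best responses: (Far-L, Center); (Right, Far-L).

(Far-L, Center); (Right, Far-L)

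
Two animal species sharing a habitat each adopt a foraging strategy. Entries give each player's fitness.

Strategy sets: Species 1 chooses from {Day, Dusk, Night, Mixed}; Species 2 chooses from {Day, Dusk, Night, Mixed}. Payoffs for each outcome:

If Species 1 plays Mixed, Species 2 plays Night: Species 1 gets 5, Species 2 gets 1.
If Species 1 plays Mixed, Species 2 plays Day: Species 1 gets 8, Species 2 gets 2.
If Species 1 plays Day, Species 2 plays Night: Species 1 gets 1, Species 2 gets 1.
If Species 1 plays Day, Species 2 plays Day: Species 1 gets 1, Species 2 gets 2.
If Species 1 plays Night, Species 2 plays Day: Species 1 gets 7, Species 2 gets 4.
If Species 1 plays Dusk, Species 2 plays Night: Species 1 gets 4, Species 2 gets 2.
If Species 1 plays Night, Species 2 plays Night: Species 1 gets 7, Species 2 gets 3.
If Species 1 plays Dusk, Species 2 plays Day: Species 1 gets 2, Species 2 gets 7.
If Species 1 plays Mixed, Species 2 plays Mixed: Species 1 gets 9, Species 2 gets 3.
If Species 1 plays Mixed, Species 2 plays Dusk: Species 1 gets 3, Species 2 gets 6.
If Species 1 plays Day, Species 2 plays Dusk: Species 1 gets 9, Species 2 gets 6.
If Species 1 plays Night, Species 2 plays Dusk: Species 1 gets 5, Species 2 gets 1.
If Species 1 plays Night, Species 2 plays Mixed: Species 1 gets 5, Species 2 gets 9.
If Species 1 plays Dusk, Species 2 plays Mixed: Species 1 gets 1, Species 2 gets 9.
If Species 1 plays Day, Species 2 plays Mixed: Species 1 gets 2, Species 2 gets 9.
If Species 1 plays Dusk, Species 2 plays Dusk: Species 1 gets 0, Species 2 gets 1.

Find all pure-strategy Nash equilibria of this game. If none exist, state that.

For each player, find the best response to each opponent profile; mutual best responses are the pure NE.
Species 1 against Day: payoffs 1, 2, 7, 8 → best response Mixed.
Species 1 against Dusk: payoffs 9, 0, 5, 3 → best response Day.
Species 1 against Night: payoffs 1, 4, 7, 5 → best response Night.
Species 1 against Mixed: payoffs 2, 1, 5, 9 → best response Mixed.
Species 2 against Day: payoffs 2, 6, 1, 9 → best response Mixed.
Species 2 against Dusk: payoffs 7, 1, 2, 9 → best response Mixed.
Species 2 against Night: payoffs 4, 1, 3, 9 → best response Mixed.
Species 2 against Mixed: payoffs 2, 6, 1, 3 → best response Dusk.
No profile is a mutual best response for all players.

none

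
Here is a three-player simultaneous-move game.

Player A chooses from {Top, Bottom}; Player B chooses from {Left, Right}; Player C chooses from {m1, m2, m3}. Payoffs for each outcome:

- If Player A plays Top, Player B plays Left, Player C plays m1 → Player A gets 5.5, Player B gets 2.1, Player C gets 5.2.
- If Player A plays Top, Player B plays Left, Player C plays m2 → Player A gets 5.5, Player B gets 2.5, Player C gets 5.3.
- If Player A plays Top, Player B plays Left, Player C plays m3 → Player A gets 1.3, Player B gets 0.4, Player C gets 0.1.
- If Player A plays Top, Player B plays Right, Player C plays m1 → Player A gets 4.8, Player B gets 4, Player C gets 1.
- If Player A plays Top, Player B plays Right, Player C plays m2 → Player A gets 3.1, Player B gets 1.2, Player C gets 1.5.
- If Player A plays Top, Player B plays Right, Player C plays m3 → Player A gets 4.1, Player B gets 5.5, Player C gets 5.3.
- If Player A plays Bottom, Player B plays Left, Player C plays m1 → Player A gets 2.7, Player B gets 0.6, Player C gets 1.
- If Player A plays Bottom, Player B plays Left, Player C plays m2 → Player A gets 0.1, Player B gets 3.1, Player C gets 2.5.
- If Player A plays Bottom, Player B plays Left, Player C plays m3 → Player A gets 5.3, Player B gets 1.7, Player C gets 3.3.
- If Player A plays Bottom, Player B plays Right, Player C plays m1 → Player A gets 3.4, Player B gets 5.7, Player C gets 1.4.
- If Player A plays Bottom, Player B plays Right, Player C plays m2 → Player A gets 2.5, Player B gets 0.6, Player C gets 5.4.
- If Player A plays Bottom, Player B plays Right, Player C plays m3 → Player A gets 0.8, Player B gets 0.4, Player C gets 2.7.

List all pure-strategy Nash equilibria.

(Top, Left, m2); (Top, Right, m3); (Bottom, Left, m3)

Player A against (Left, m1): payoffs 5.5, 2.7 → best response Top.
Player A against (Left, m2): payoffs 5.5, 0.1 → best response Top.
Player A against (Left, m3): payoffs 1.3, 5.3 → best response Bottom.
Player A against (Right, m1): payoffs 4.8, 3.4 → best response Top.
Player A against (Right, m2): payoffs 3.1, 2.5 → best response Top.
Player A against (Right, m3): payoffs 4.1, 0.8 → best response Top.
Player B against (Top, m1): payoffs 2.1, 4 → best response Right.
Player B against (Top, m2): payoffs 2.5, 1.2 → best response Left.
Player B against (Top, m3): payoffs 0.4, 5.5 → best response Right.
Player B against (Bottom, m1): payoffs 0.6, 5.7 → best response Right.
Player B against (Bottom, m2): payoffs 3.1, 0.6 → best response Left.
Player B against (Bottom, m3): payoffs 1.7, 0.4 → best response Left.
Player C against (Top, Left): payoffs 5.2, 5.3, 0.1 → best response m2.
Player C against (Top, Right): payoffs 1, 1.5, 5.3 → best response m3.
Player C against (Bottom, Left): payoffs 1, 2.5, 3.3 → best response m3.
Player C against (Bottom, Right): payoffs 1.4, 5.4, 2.7 → best response m2.
Mutual best responses: (Top, Left, m2); (Top, Right, m3); (Bottom, Left, m3).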